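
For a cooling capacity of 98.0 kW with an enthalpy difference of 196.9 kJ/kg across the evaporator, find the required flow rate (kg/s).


m_dot = Q / dh
m_dot = 98.0 / 196.9
m_dot = 0.4977 kg/s

0.4977


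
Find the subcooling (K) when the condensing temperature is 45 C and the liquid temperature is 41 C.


Subcooling = T_cond - T_liquid
Subcooling = 45 - 41
Subcooling = 4 K

4


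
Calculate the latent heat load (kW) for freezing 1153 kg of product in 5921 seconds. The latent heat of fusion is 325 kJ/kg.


Q_lat = m * h_fg / t
Q_lat = 1153 * 325 / 5921
Q_lat = 63.29 kW

63.29


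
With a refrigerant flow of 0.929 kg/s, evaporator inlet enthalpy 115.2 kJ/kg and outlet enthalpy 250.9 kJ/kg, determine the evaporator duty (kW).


dh = 250.9 - 115.2 = 135.7 kJ/kg
Q_evap = m_dot * dh = 0.929 * 135.7
Q_evap = 126.07 kW

126.07


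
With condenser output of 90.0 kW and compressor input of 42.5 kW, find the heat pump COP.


COP_hp = Q_cond / W
COP_hp = 90.0 / 42.5
COP_hp = 2.118

2.118


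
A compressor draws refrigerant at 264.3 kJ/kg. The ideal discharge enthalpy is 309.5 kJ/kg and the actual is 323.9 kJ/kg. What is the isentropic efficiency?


dh_ideal = 309.5 - 264.3 = 45.2 kJ/kg
dh_actual = 323.9 - 264.3 = 59.6 kJ/kg
eta_s = dh_ideal / dh_actual = 45.2 / 59.6
eta_s = 0.7584

0.7584


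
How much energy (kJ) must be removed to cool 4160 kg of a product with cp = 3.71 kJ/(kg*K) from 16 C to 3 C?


dT = 16 - (3) = 13 K
Q = m * cp * dT = 4160 * 3.71 * 13
Q = 200637 kJ

200637


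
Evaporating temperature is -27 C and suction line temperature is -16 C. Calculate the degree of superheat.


Superheat = T_suction - T_evap
Superheat = -16 - (-27)
Superheat = 11 K

11


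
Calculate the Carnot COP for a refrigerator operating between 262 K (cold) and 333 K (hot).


dT = 333 - 262 = 71 K
COP_carnot = T_cold / dT = 262 / 71
COP_carnot = 3.69

3.69


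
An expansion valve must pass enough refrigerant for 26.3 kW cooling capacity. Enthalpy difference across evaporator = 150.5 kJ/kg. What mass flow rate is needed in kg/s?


m_dot = Q / dh
m_dot = 26.3 / 150.5
m_dot = 0.1748 kg/s

0.1748


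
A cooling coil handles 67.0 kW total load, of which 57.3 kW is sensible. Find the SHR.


SHR = Q_sensible / Q_total
SHR = 57.3 / 67.0
SHR = 0.855

0.855


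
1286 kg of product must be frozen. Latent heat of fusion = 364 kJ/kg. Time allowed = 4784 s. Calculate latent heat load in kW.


Q_lat = m * h_fg / t
Q_lat = 1286 * 364 / 4784
Q_lat = 97.85 kW

97.85


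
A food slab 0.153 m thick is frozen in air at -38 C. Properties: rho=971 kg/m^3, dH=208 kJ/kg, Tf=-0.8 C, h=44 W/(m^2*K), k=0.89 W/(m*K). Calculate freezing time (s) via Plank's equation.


dT = -0.8 - (-38) = 37.2 K
term1 = a/(2h) = 0.153/(2*44) = 0.001738636364
term2 = a^2/(8k) = 0.153^2/(8*0.89) = 0.003287780899
t = rho*dH*1000/dT * (term1 + term2)
t = 971*208*1000/37.2 * (0.001738636364 + 0.003287780899)
t = 27290 s

27290


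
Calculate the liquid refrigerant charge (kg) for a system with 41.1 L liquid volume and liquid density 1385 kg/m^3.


Charge = V * rho / 1000
Charge = 41.1 * 1385 / 1000
Charge = 56.92 kg

56.92


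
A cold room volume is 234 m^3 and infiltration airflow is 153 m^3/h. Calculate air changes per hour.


ACH = flow / volume
ACH = 153 / 234
ACH = 0.654

0.654


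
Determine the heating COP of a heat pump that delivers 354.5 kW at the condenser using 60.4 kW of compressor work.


COP_hp = Q_cond / W
COP_hp = 354.5 / 60.4
COP_hp = 5.869

5.869


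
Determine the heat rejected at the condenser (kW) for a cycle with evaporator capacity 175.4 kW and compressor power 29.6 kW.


Q_cond = Q_evap + W
Q_cond = 175.4 + 29.6
Q_cond = 205.0 kW

205.0


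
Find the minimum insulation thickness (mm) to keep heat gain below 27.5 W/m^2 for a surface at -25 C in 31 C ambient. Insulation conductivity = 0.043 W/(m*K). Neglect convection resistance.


dT = 31 - (-25) = 56 K
thickness = k * dT / q_max * 1000
thickness = 0.043 * 56 / 27.5 * 1000
thickness = 87.6 mm

87.6


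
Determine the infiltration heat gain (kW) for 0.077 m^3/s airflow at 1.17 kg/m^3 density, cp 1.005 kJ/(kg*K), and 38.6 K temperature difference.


Q = V_dot * rho * cp * dT
Q = 0.077 * 1.17 * 1.005 * 38.6
Q = 3.495 kW

3.495


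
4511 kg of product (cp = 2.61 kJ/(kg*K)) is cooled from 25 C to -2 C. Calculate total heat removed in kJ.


dT = 25 - (-2) = 27 K
Q = m * cp * dT = 4511 * 2.61 * 27
Q = 317890 kJ

317890


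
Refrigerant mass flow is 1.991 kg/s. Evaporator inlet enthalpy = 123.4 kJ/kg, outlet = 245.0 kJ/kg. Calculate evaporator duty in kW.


dh = 245.0 - 123.4 = 121.6 kJ/kg
Q_evap = m_dot * dh = 1.991 * 121.6
Q_evap = 242.11 kW

242.11


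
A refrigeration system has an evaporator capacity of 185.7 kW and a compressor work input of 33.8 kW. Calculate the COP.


COP = Q_evap / W
COP = 185.7 / 33.8
COP = 5.494

5.494


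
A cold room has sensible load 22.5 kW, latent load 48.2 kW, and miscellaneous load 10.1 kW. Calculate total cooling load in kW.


Q_total = Q_s + Q_l + Q_misc
Q_total = 22.5 + 48.2 + 10.1
Q_total = 80.8 kW

80.8


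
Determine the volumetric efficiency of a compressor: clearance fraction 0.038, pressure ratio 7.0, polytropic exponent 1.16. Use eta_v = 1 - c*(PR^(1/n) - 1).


PR^(1/n) = 7.0^(1/1.16) = 5.35220566
eta_v = 1 - 0.038 * (5.35220566 - 1)
eta_v = 0.8346

0.8346


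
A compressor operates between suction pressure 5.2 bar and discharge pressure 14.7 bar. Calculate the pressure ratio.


PR = P_high / P_low
PR = 14.7 / 5.2
PR = 2.827

2.827


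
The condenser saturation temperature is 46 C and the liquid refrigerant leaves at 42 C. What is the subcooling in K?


Subcooling = T_cond - T_liquid
Subcooling = 46 - 42
Subcooling = 4 K

4


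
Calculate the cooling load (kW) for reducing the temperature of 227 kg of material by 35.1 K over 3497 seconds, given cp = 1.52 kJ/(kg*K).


Q = m * cp * dT / t
Q = 227 * 1.52 * 35.1 / 3497
Q = 3.463 kW

3.463


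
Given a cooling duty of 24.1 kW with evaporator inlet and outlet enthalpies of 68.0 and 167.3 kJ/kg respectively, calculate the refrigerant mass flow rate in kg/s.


dh = 167.3 - 68.0 = 99.3 kJ/kg
m_dot = Q / dh = 24.1 / 99.3 = 0.2427 kg/s

0.2427


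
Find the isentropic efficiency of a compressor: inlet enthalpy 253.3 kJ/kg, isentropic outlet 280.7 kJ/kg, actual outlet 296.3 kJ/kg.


dh_ideal = 280.7 - 253.3 = 27.4 kJ/kg
dh_actual = 296.3 - 253.3 = 43.0 kJ/kg
eta_s = dh_ideal / dh_actual = 27.4 / 43.0
eta_s = 0.6372

0.6372


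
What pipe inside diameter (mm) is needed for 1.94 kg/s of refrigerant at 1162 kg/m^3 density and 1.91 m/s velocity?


A = m_dot / (rho * v) = 1.94 / (1162 * 1.91) = 0.0008741022429 m^2
d = sqrt(4*A/pi) * 1000
d = 33.4 mm

33.4


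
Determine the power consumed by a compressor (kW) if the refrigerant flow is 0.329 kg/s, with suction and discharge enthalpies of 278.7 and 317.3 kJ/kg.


dh = 317.3 - 278.7 = 38.6 kJ/kg
W = m_dot * dh = 0.329 * 38.6 = 12.7 kW

12.7


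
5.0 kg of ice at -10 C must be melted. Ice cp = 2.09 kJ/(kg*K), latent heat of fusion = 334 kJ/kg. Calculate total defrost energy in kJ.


Sensible heat = cp * dT = 2.09 * 10 = 20.9 kJ/kg
Total per kg = 20.9 + 334 = 354.9 kJ/kg
Q = m * total = 5.0 * 354.9
Q = 1774.5 kJ

1774.5


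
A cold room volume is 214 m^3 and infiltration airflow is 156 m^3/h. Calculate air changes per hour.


ACH = flow / volume
ACH = 156 / 214
ACH = 0.729

0.729


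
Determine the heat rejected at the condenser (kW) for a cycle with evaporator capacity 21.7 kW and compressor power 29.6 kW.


Q_cond = Q_evap + W
Q_cond = 21.7 + 29.6
Q_cond = 51.3 kW

51.3


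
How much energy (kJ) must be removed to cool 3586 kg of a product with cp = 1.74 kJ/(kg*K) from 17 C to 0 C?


dT = 17 - (0) = 17 K
Q = m * cp * dT = 3586 * 1.74 * 17
Q = 106074 kJ

106074


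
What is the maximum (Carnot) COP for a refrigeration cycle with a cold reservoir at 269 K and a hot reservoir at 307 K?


dT = 307 - 269 = 38 K
COP_carnot = T_cold / dT = 269 / 38
COP_carnot = 7.079

7.079


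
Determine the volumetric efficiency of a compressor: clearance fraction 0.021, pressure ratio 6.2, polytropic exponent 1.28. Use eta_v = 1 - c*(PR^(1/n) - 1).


PR^(1/n) = 6.2^(1/1.28) = 4.15964251
eta_v = 1 - 0.021 * (4.15964251 - 1)
eta_v = 0.9336

0.9336


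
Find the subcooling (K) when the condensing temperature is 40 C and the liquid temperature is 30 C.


Subcooling = T_cond - T_liquid
Subcooling = 40 - 30
Subcooling = 10 K

10


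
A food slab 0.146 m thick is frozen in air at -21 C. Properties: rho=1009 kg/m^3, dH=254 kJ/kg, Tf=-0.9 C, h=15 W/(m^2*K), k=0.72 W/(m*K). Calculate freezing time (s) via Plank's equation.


dT = -0.9 - (-21) = 20.1 K
term1 = a/(2h) = 0.146/(2*15) = 0.004866666667
term2 = a^2/(8k) = 0.146^2/(8*0.72) = 0.003700694444
t = rho*dH*1000/dT * (term1 + term2)
t = 1009*254*1000/20.1 * (0.004866666667 + 0.003700694444)
t = 109239 s

109239


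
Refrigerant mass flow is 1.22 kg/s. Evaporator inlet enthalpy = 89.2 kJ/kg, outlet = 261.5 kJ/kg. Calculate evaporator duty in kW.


dh = 261.5 - 89.2 = 172.3 kJ/kg
Q_evap = m_dot * dh = 1.22 * 172.3
Q_evap = 210.21 kW

210.21


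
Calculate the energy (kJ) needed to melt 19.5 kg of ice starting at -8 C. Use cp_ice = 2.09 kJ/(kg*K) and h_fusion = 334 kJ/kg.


Sensible heat = cp * dT = 2.09 * 8 = 16.72 kJ/kg
Total per kg = 16.72 + 334 = 350.72 kJ/kg
Q = m * total = 19.5 * 350.72
Q = 6839.0 kJ

6839.0


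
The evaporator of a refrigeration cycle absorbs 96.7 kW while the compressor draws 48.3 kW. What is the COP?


COP = Q_evap / W
COP = 96.7 / 48.3
COP = 2.002

2.002


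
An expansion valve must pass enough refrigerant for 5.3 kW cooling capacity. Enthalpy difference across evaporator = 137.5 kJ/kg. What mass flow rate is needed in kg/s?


m_dot = Q / dh
m_dot = 5.3 / 137.5
m_dot = 0.0385 kg/s

0.0385


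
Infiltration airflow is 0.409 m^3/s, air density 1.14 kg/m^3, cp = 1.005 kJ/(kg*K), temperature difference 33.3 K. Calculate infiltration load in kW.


Q = V_dot * rho * cp * dT
Q = 0.409 * 1.14 * 1.005 * 33.3
Q = 15.604 kW

15.604


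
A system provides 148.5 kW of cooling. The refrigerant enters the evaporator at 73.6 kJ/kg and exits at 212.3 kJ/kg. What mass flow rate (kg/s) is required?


dh = 212.3 - 73.6 = 138.7 kJ/kg
m_dot = Q / dh = 148.5 / 138.7 = 1.0707 kg/s

1.0707


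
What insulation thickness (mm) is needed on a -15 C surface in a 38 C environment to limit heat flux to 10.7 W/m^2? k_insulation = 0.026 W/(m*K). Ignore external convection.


dT = 38 - (-15) = 53 K
thickness = k * dT / q_max * 1000
thickness = 0.026 * 53 / 10.7 * 1000
thickness = 128.8 mm

128.8


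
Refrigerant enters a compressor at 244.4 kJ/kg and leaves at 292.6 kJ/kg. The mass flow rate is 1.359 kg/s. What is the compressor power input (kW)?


dh = 292.6 - 244.4 = 48.2 kJ/kg
W = m_dot * dh = 1.359 * 48.2 = 65.5 kW

65.5


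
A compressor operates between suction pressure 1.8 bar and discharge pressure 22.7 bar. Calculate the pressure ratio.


PR = P_high / P_low
PR = 22.7 / 1.8
PR = 12.611

12.611


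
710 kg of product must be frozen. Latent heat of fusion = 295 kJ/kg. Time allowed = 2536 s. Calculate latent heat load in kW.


Q_lat = m * h_fg / t
Q_lat = 710 * 295 / 2536
Q_lat = 82.59 kW

82.59


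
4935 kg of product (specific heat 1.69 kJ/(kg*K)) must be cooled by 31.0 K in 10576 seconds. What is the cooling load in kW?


Q = m * cp * dT / t
Q = 4935 * 1.69 * 31.0 / 10576
Q = 24.446 kW

24.446


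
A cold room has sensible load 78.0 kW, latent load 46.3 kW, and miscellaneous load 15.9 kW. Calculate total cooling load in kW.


Q_total = Q_s + Q_l + Q_misc
Q_total = 78.0 + 46.3 + 15.9
Q_total = 140.2 kW

140.2


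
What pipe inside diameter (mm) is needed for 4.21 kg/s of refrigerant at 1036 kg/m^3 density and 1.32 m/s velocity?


A = m_dot / (rho * v) = 4.21 / (1036 * 1.32) = 0.003078565579 m^2
d = sqrt(4*A/pi) * 1000
d = 62.6 mm

62.6


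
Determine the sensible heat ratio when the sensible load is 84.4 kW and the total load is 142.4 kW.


SHR = Q_sensible / Q_total
SHR = 84.4 / 142.4
SHR = 0.593

0.593


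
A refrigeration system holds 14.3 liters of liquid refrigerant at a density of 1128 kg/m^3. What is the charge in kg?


Charge = V * rho / 1000
Charge = 14.3 * 1128 / 1000
Charge = 16.13 kg

16.13


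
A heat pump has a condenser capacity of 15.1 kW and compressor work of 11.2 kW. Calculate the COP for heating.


COP_hp = Q_cond / W
COP_hp = 15.1 / 11.2
COP_hp = 1.348

1.348


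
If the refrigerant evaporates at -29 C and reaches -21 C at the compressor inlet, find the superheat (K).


Superheat = T_suction - T_evap
Superheat = -21 - (-29)
Superheat = 8 K

8


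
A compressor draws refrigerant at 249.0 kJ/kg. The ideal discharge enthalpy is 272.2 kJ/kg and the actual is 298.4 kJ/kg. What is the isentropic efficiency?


dh_ideal = 272.2 - 249.0 = 23.2 kJ/kg
dh_actual = 298.4 - 249.0 = 49.4 kJ/kg
eta_s = dh_ideal / dh_actual = 23.2 / 49.4
eta_s = 0.4696

0.4696


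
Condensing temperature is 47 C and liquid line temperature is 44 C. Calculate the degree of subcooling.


Subcooling = T_cond - T_liquid
Subcooling = 47 - 44
Subcooling = 3 K

3


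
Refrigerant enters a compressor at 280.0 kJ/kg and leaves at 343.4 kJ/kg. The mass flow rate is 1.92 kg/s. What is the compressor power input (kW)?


dh = 343.4 - 280.0 = 63.4 kJ/kg
W = m_dot * dh = 1.92 * 63.4 = 121.73 kW

121.73


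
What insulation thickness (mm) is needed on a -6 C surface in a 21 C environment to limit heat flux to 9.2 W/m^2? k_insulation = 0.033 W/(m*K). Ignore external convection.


dT = 21 - (-6) = 27 K
thickness = k * dT / q_max * 1000
thickness = 0.033 * 27 / 9.2 * 1000
thickness = 96.8 mm

96.8


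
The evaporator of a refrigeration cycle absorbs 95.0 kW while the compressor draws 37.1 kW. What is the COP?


COP = Q_evap / W
COP = 95.0 / 37.1
COP = 2.561

2.561


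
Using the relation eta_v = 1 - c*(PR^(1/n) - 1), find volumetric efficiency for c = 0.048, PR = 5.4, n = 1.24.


PR^(1/n) = 5.4^(1/1.24) = 3.89619001
eta_v = 1 - 0.048 * (3.89619001 - 1)
eta_v = 0.861

0.861


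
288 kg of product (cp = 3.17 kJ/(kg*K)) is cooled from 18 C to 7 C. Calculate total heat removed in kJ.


dT = 18 - (7) = 11 K
Q = m * cp * dT = 288 * 3.17 * 11
Q = 10043 kJ

10043


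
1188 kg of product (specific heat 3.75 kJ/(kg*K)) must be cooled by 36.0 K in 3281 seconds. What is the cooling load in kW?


Q = m * cp * dT / t
Q = 1188 * 3.75 * 36.0 / 3281
Q = 48.881 kW

48.881


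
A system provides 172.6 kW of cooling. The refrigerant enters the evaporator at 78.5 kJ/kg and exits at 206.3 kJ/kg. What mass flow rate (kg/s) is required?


dh = 206.3 - 78.5 = 127.8 kJ/kg
m_dot = Q / dh = 172.6 / 127.8 = 1.3505 kg/s

1.3505


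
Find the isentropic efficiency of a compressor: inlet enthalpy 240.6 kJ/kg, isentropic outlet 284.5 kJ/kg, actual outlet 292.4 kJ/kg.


dh_ideal = 284.5 - 240.6 = 43.9 kJ/kg
dh_actual = 292.4 - 240.6 = 51.8 kJ/kg
eta_s = dh_ideal / dh_actual = 43.9 / 51.8
eta_s = 0.8475

0.8475


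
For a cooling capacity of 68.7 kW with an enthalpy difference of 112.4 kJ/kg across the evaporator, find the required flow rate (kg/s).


m_dot = Q / dh
m_dot = 68.7 / 112.4
m_dot = 0.6112 kg/s

0.6112


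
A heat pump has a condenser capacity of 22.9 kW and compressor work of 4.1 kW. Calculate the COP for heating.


COP_hp = Q_cond / W
COP_hp = 22.9 / 4.1
COP_hp = 5.585

5.585


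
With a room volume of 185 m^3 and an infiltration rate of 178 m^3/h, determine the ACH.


ACH = flow / volume
ACH = 178 / 185
ACH = 0.962

0.962


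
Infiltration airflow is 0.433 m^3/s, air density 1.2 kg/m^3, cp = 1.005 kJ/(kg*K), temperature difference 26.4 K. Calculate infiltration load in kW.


Q = V_dot * rho * cp * dT
Q = 0.433 * 1.2 * 1.005 * 26.4
Q = 13.786 kW

13.786


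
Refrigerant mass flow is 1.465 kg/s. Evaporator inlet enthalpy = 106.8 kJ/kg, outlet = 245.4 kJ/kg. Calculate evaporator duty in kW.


dh = 245.4 - 106.8 = 138.6 kJ/kg
Q_evap = m_dot * dh = 1.465 * 138.6
Q_evap = 203.05 kW

203.05


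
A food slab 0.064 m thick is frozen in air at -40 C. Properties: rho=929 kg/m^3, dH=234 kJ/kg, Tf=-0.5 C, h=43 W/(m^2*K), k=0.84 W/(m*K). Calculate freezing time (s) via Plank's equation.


dT = -0.5 - (-40) = 39.5 K
term1 = a/(2h) = 0.064/(2*43) = 0.0007441860465
term2 = a^2/(8k) = 0.064^2/(8*0.84) = 0.0006095238095
t = rho*dH*1000/dT * (term1 + term2)
t = 929*234*1000/39.5 * (0.0007441860465 + 0.0006095238095)
t = 7450 s

7450


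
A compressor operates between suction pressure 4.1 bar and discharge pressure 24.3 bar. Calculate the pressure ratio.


PR = P_high / P_low
PR = 24.3 / 4.1
PR = 5.927

5.927


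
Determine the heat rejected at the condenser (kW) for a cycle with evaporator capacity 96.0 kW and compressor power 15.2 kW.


Q_cond = Q_evap + W
Q_cond = 96.0 + 15.2
Q_cond = 111.2 kW

111.2


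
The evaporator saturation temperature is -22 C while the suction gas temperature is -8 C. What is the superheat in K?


Superheat = T_suction - T_evap
Superheat = -8 - (-22)
Superheat = 14 K

14


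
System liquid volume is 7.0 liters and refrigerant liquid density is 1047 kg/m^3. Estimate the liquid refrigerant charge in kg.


Charge = V * rho / 1000
Charge = 7.0 * 1047 / 1000
Charge = 7.33 kg

7.33


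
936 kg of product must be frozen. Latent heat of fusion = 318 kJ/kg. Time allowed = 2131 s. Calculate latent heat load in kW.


Q_lat = m * h_fg / t
Q_lat = 936 * 318 / 2131
Q_lat = 139.68 kW

139.68


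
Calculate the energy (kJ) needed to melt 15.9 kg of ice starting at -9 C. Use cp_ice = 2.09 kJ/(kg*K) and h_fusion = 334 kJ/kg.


Sensible heat = cp * dT = 2.09 * 9 = 18.81 kJ/kg
Total per kg = 18.81 + 334 = 352.81 kJ/kg
Q = m * total = 15.9 * 352.81
Q = 5609.7 kJ

5609.7


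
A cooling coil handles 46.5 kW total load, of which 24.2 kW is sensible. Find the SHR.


SHR = Q_sensible / Q_total
SHR = 24.2 / 46.5
SHR = 0.52

0.52


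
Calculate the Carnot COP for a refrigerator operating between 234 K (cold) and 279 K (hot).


dT = 279 - 234 = 45 K
COP_carnot = T_cold / dT = 234 / 45
COP_carnot = 5.2

5.2


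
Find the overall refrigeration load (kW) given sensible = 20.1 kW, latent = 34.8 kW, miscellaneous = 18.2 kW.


Q_total = Q_s + Q_l + Q_misc
Q_total = 20.1 + 34.8 + 18.2
Q_total = 73.1 kW

73.1


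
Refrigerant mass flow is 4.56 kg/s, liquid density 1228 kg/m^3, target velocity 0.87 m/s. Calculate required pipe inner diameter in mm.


A = m_dot / (rho * v) = 4.56 / (1228 * 0.87) = 0.004268224194 m^2
d = sqrt(4*A/pi) * 1000
d = 73.7 mm

73.7


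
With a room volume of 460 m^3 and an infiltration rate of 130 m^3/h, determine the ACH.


ACH = flow / volume
ACH = 130 / 460
ACH = 0.283

0.283


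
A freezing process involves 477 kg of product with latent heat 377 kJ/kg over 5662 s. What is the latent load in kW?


Q_lat = m * h_fg / t
Q_lat = 477 * 377 / 5662
Q_lat = 31.76 kW

31.76


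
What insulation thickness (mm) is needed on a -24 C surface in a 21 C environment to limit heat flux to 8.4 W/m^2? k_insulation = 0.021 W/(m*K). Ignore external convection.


dT = 21 - (-24) = 45 K
thickness = k * dT / q_max * 1000
thickness = 0.021 * 45 / 8.4 * 1000
thickness = 112.5 mm

112.5


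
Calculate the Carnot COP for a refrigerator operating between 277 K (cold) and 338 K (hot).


dT = 338 - 277 = 61 K
COP_carnot = T_cold / dT = 277 / 61
COP_carnot = 4.541

4.541


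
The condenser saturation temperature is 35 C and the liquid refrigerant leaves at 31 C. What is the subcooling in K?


Subcooling = T_cond - T_liquid
Subcooling = 35 - 31
Subcooling = 4 K

4


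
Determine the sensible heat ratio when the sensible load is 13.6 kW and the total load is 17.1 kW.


SHR = Q_sensible / Q_total
SHR = 13.6 / 17.1
SHR = 0.795

0.795


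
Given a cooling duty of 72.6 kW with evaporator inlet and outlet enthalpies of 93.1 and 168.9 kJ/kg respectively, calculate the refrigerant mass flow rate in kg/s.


dh = 168.9 - 93.1 = 75.8 kJ/kg
m_dot = Q / dh = 72.6 / 75.8 = 0.9578 kg/s

0.9578


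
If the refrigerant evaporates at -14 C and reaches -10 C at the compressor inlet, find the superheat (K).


Superheat = T_suction - T_evap
Superheat = -10 - (-14)
Superheat = 4 K

4


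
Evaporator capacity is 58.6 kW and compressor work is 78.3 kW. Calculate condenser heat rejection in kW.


Q_cond = Q_evap + W
Q_cond = 58.6 + 78.3
Q_cond = 136.9 kW

136.9


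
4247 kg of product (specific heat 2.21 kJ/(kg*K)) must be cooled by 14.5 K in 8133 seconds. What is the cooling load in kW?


Q = m * cp * dT / t
Q = 4247 * 2.21 * 14.5 / 8133
Q = 16.734 kW

16.734


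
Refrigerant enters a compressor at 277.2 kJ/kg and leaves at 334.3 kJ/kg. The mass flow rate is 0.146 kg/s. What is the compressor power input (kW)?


dh = 334.3 - 277.2 = 57.1 kJ/kg
W = m_dot * dh = 0.146 * 57.1 = 8.34 kW

8.34


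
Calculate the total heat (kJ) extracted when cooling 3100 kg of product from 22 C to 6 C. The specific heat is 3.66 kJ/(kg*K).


dT = 22 - (6) = 16 K
Q = m * cp * dT = 3100 * 3.66 * 16
Q = 181536 kJ

181536


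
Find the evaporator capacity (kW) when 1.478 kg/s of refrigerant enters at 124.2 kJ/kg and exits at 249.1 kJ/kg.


dh = 249.1 - 124.2 = 124.9 kJ/kg
Q_evap = m_dot * dh = 1.478 * 124.9
Q_evap = 184.6 kW

184.6


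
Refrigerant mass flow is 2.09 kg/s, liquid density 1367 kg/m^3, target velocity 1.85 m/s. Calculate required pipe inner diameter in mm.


A = m_dot / (rho * v) = 2.09 / (1367 * 1.85) = 0.0008264299413 m^2
d = sqrt(4*A/pi) * 1000
d = 32.4 mm

32.4


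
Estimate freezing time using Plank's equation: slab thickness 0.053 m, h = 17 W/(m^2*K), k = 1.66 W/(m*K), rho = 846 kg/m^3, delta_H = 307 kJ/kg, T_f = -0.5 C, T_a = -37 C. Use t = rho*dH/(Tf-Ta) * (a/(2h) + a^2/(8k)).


dT = -0.5 - (-37) = 36.5 K
term1 = a/(2h) = 0.053/(2*17) = 0.001558823529
term2 = a^2/(8k) = 0.053^2/(8*1.66) = 0.0002115210843
t = rho*dH*1000/dT * (term1 + term2)
t = 846*307*1000/36.5 * (0.001558823529 + 0.0002115210843)
t = 12597 s

12597


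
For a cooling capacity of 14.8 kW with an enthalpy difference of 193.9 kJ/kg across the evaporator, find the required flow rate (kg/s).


m_dot = Q / dh
m_dot = 14.8 / 193.9
m_dot = 0.0763 kg/s

0.0763


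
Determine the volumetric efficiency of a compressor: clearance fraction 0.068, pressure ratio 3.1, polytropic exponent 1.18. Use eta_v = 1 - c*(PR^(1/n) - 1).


PR^(1/n) = 3.1^(1/1.18) = 2.60860436
eta_v = 1 - 0.068 * (2.60860436 - 1)
eta_v = 0.8906

0.8906


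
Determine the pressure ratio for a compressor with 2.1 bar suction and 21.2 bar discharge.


PR = P_high / P_low
PR = 21.2 / 2.1
PR = 10.095

10.095


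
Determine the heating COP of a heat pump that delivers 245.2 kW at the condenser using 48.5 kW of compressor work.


COP_hp = Q_cond / W
COP_hp = 245.2 / 48.5
COP_hp = 5.056

5.056


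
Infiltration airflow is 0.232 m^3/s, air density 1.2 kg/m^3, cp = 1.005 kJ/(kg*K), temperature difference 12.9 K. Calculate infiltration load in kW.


Q = V_dot * rho * cp * dT
Q = 0.232 * 1.2 * 1.005 * 12.9
Q = 3.609 kW

3.609


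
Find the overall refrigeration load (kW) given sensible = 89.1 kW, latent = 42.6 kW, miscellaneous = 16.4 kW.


Q_total = Q_s + Q_l + Q_misc
Q_total = 89.1 + 42.6 + 16.4
Q_total = 148.1 kW

148.1


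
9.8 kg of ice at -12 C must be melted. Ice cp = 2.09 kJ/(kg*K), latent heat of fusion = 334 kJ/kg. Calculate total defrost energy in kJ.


Sensible heat = cp * dT = 2.09 * 12 = 25.08 kJ/kg
Total per kg = 25.08 + 334 = 359.08 kJ/kg
Q = m * total = 9.8 * 359.08
Q = 3519.0 kJ

3519.0


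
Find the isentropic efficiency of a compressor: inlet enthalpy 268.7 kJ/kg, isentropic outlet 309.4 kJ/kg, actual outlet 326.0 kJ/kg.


dh_ideal = 309.4 - 268.7 = 40.7 kJ/kg
dh_actual = 326.0 - 268.7 = 57.3 kJ/kg
eta_s = dh_ideal / dh_actual = 40.7 / 57.3
eta_s = 0.7103

0.7103


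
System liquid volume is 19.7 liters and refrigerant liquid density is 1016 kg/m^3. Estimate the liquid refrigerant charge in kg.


Charge = V * rho / 1000
Charge = 19.7 * 1016 / 1000
Charge = 20.02 kg

20.02


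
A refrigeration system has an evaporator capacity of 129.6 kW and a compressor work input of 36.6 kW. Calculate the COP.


COP = Q_evap / W
COP = 129.6 / 36.6
COP = 3.541

3.541


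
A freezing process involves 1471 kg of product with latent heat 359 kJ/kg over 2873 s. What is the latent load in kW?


Q_lat = m * h_fg / t
Q_lat = 1471 * 359 / 2873
Q_lat = 183.81 kW

183.81


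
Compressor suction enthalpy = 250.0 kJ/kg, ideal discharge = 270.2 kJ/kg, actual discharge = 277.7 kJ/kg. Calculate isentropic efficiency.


dh_ideal = 270.2 - 250.0 = 20.2 kJ/kg
dh_actual = 277.7 - 250.0 = 27.7 kJ/kg
eta_s = dh_ideal / dh_actual = 20.2 / 27.7
eta_s = 0.7292

0.7292


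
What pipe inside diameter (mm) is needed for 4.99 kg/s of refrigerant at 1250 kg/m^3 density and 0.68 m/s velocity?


A = m_dot / (rho * v) = 4.99 / (1250 * 0.68) = 0.005870588235 m^2
d = sqrt(4*A/pi) * 1000
d = 86.5 mm

86.5


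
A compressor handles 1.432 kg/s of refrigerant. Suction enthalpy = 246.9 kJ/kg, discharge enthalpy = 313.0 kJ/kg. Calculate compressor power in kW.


dh = 313.0 - 246.9 = 66.1 kJ/kg
W = m_dot * dh = 1.432 * 66.1 = 94.66 kW

94.66


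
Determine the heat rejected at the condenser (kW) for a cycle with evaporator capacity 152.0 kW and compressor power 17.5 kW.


Q_cond = Q_evap + W
Q_cond = 152.0 + 17.5
Q_cond = 169.5 kW

169.5


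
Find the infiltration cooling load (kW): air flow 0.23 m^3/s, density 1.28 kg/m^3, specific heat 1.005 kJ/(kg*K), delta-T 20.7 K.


Q = V_dot * rho * cp * dT
Q = 0.23 * 1.28 * 1.005 * 20.7
Q = 6.125 kW

6.125


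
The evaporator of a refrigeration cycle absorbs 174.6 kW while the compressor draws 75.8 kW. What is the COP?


COP = Q_evap / W
COP = 174.6 / 75.8
COP = 2.303

2.303


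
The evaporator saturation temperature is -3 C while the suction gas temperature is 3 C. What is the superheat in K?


Superheat = T_suction - T_evap
Superheat = 3 - (-3)
Superheat = 6 K

6


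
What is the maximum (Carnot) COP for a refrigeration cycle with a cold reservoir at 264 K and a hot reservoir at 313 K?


dT = 313 - 264 = 49 K
COP_carnot = T_cold / dT = 264 / 49
COP_carnot = 5.388

5.388


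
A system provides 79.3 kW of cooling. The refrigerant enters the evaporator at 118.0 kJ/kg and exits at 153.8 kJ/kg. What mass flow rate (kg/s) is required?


dh = 153.8 - 118.0 = 35.8 kJ/kg
m_dot = Q / dh = 79.3 / 35.8 = 2.2151 kg/s

2.2151


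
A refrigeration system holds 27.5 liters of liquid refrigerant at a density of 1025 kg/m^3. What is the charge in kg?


Charge = V * rho / 1000
Charge = 27.5 * 1025 / 1000
Charge = 28.19 kg

28.19


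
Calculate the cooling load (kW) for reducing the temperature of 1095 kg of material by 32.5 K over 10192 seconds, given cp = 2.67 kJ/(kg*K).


Q = m * cp * dT / t
Q = 1095 * 2.67 * 32.5 / 10192
Q = 9.323 kW

9.323


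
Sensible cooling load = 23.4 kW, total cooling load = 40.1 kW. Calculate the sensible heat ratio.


SHR = Q_sensible / Q_total
SHR = 23.4 / 40.1
SHR = 0.584

0.584


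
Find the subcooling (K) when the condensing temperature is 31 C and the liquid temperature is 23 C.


Subcooling = T_cond - T_liquid
Subcooling = 31 - 23
Subcooling = 8 K

8


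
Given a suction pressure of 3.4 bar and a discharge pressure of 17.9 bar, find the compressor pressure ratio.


PR = P_high / P_low
PR = 17.9 / 3.4
PR = 5.265

5.265


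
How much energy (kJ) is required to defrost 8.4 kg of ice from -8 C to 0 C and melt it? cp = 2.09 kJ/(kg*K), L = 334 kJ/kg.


Sensible heat = cp * dT = 2.09 * 8 = 16.72 kJ/kg
Total per kg = 16.72 + 334 = 350.72 kJ/kg
Q = m * total = 8.4 * 350.72
Q = 2946.0 kJ

2946.0


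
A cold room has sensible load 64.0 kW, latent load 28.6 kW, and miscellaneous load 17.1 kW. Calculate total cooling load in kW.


Q_total = Q_s + Q_l + Q_misc
Q_total = 64.0 + 28.6 + 17.1
Q_total = 109.7 kW

109.7


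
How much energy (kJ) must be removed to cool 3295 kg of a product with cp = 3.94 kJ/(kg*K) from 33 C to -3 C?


dT = 33 - (-3) = 36 K
Q = m * cp * dT = 3295 * 3.94 * 36
Q = 467363 kJ

467363


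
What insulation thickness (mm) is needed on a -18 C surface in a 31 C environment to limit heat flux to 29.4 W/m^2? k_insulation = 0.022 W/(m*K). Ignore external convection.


dT = 31 - (-18) = 49 K
thickness = k * dT / q_max * 1000
thickness = 0.022 * 49 / 29.4 * 1000
thickness = 36.7 mm

36.7


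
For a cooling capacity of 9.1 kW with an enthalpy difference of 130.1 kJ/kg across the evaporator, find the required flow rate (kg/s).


m_dot = Q / dh
m_dot = 9.1 / 130.1
m_dot = 0.0699 kg/s

0.0699


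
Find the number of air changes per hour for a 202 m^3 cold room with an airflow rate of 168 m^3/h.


ACH = flow / volume
ACH = 168 / 202
ACH = 0.832

0.832


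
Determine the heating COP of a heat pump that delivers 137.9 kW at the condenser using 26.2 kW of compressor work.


COP_hp = Q_cond / W
COP_hp = 137.9 / 26.2
COP_hp = 5.263

5.263


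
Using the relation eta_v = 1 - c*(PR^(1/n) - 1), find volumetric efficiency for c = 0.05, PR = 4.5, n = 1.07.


PR^(1/n) = 4.5^(1/1.07) = 4.07829827
eta_v = 1 - 0.05 * (4.07829827 - 1)
eta_v = 0.8461

0.8461


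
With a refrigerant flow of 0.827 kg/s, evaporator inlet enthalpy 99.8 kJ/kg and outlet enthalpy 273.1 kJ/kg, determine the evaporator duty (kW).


dh = 273.1 - 99.8 = 173.3 kJ/kg
Q_evap = m_dot * dh = 0.827 * 173.3
Q_evap = 143.32 kW

143.32


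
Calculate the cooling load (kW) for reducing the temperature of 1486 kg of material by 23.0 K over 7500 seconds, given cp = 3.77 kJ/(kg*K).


Q = m * cp * dT / t
Q = 1486 * 3.77 * 23.0 / 7500
Q = 17.18 kW

17.18


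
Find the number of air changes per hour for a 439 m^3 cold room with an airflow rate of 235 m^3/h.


ACH = flow / volume
ACH = 235 / 439
ACH = 0.535

0.535


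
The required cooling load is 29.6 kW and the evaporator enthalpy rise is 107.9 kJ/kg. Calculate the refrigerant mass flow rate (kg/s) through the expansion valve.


m_dot = Q / dh
m_dot = 29.6 / 107.9
m_dot = 0.2743 kg/s

0.2743


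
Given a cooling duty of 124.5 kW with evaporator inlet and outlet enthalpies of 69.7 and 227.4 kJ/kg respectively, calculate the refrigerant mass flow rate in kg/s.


dh = 227.4 - 69.7 = 157.7 kJ/kg
m_dot = Q / dh = 124.5 / 157.7 = 0.7895 kg/s

0.7895


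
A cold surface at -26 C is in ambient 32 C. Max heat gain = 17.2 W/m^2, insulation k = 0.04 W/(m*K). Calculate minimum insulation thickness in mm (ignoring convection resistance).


dT = 32 - (-26) = 58 K
thickness = k * dT / q_max * 1000
thickness = 0.04 * 58 / 17.2 * 1000
thickness = 134.9 mm

134.9


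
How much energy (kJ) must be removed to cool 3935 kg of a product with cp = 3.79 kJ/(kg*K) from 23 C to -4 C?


dT = 23 - (-4) = 27 K
Q = m * cp * dT = 3935 * 3.79 * 27
Q = 402669 kJ

402669


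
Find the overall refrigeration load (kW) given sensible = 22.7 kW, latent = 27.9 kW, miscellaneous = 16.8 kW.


Q_total = Q_s + Q_l + Q_misc
Q_total = 22.7 + 27.9 + 16.8
Q_total = 67.4 kW

67.4


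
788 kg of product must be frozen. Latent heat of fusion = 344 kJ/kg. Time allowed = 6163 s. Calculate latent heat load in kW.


Q_lat = m * h_fg / t
Q_lat = 788 * 344 / 6163
Q_lat = 43.98 kW

43.98


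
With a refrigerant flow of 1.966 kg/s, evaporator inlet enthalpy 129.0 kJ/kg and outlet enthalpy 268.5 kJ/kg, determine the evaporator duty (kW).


dh = 268.5 - 129.0 = 139.5 kJ/kg
Q_evap = m_dot * dh = 1.966 * 139.5
Q_evap = 274.26 kW

274.26


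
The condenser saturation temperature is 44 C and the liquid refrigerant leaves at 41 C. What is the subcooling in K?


Subcooling = T_cond - T_liquid
Subcooling = 44 - 41
Subcooling = 3 K

3


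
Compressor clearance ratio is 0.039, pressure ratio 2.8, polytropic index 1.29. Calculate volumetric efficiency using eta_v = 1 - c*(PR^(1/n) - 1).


PR^(1/n) = 2.8^(1/1.29) = 2.22143767
eta_v = 1 - 0.039 * (2.22143767 - 1)
eta_v = 0.9524

0.9524


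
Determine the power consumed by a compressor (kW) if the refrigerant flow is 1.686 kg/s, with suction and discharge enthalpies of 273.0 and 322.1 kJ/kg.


dh = 322.1 - 273.0 = 49.1 kJ/kg
W = m_dot * dh = 1.686 * 49.1 = 82.78 kW

82.78


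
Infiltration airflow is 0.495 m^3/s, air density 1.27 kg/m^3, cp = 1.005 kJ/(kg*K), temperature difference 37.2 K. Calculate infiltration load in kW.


Q = V_dot * rho * cp * dT
Q = 0.495 * 1.27 * 1.005 * 37.2
Q = 23.503 kW

23.503


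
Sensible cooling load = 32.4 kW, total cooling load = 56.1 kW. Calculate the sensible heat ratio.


SHR = Q_sensible / Q_total
SHR = 32.4 / 56.1
SHR = 0.578

0.578


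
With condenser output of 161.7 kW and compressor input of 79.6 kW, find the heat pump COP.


COP_hp = Q_cond / W
COP_hp = 161.7 / 79.6
COP_hp = 2.031

2.031


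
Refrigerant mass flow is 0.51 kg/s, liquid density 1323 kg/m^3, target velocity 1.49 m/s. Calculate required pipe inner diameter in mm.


A = m_dot / (rho * v) = 0.51 / (1323 * 1.49) = 0.000258716462 m^2
d = sqrt(4*A/pi) * 1000
d = 18.1 mm

18.1


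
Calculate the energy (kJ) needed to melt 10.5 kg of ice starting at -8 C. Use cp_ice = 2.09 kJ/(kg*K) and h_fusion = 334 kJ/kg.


Sensible heat = cp * dT = 2.09 * 8 = 16.72 kJ/kg
Total per kg = 16.72 + 334 = 350.72 kJ/kg
Q = m * total = 10.5 * 350.72
Q = 3682.6 kJ

3682.6


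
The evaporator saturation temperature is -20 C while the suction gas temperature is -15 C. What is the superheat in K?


Superheat = T_suction - T_evap
Superheat = -15 - (-20)
Superheat = 5 K

5


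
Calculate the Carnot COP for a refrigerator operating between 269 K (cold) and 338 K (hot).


dT = 338 - 269 = 69 K
COP_carnot = T_cold / dT = 269 / 69
COP_carnot = 3.899

3.899


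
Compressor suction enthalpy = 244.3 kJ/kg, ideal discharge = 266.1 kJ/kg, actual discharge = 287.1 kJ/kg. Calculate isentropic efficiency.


dh_ideal = 266.1 - 244.3 = 21.8 kJ/kg
dh_actual = 287.1 - 244.3 = 42.8 kJ/kg
eta_s = dh_ideal / dh_actual = 21.8 / 42.8
eta_s = 0.5093

0.5093


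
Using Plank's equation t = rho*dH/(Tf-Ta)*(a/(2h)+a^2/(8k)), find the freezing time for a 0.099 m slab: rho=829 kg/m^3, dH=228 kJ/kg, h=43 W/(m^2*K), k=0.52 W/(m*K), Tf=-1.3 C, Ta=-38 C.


dT = -1.3 - (-38) = 36.7 K
term1 = a/(2h) = 0.099/(2*43) = 0.001151162791
term2 = a^2/(8k) = 0.099^2/(8*0.52) = 0.002356009615
t = rho*dH*1000/dT * (term1 + term2)
t = 829*228*1000/36.7 * (0.001151162791 + 0.002356009615)
t = 18063 s

18063


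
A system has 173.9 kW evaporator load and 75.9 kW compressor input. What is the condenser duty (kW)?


Q_cond = Q_evap + W
Q_cond = 173.9 + 75.9
Q_cond = 249.8 kW

249.8


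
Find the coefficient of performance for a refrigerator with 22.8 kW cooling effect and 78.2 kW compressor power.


COP = Q_evap / W
COP = 22.8 / 78.2
COP = 0.292

0.292


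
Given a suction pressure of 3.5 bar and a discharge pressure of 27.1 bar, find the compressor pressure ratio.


PR = P_high / P_low
PR = 27.1 / 3.5
PR = 7.743

7.743


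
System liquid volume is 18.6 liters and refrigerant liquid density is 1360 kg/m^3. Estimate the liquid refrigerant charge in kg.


Charge = V * rho / 1000
Charge = 18.6 * 1360 / 1000
Charge = 25.3 kg

25.3


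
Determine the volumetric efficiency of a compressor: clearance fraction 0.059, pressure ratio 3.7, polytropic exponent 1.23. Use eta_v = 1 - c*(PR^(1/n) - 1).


PR^(1/n) = 3.7^(1/1.23) = 2.89702752
eta_v = 1 - 0.059 * (2.89702752 - 1)
eta_v = 0.8881

0.8881


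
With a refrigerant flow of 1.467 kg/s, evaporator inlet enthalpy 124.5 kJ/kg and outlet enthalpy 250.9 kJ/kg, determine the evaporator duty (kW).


dh = 250.9 - 124.5 = 126.4 kJ/kg
Q_evap = m_dot * dh = 1.467 * 126.4
Q_evap = 185.43 kW

185.43


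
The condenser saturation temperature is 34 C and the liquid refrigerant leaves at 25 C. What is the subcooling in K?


Subcooling = T_cond - T_liquid
Subcooling = 34 - 25
Subcooling = 9 K

9


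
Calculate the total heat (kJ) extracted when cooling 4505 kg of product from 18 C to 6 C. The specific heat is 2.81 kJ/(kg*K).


dT = 18 - (6) = 12 K
Q = m * cp * dT = 4505 * 2.81 * 12
Q = 151909 kJ

151909


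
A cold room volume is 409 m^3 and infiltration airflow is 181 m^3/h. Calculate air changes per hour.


ACH = flow / volume
ACH = 181 / 409
ACH = 0.443

0.443


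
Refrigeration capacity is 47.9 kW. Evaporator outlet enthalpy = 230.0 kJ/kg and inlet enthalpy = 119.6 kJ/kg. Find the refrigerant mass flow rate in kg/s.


dh = 230.0 - 119.6 = 110.4 kJ/kg
m_dot = Q / dh = 47.9 / 110.4 = 0.4339 kg/s

0.4339


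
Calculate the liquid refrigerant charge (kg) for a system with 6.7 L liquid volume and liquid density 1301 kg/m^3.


Charge = V * rho / 1000
Charge = 6.7 * 1301 / 1000
Charge = 8.72 kg

8.72


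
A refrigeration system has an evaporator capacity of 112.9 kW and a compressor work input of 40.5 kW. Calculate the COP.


COP = Q_evap / W
COP = 112.9 / 40.5
COP = 2.788

2.788


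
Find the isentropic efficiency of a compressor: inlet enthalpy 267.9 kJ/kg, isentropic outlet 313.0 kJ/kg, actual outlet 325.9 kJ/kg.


dh_ideal = 313.0 - 267.9 = 45.1 kJ/kg
dh_actual = 325.9 - 267.9 = 58.0 kJ/kg
eta_s = dh_ideal / dh_actual = 45.1 / 58.0
eta_s = 0.7776

0.7776


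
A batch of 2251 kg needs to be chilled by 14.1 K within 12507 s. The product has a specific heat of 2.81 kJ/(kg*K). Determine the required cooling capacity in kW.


Q = m * cp * dT / t
Q = 2251 * 2.81 * 14.1 / 12507
Q = 7.131 kW

7.131


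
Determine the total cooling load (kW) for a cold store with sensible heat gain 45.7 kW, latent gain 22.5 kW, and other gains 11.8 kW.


Q_total = Q_s + Q_l + Q_misc
Q_total = 45.7 + 22.5 + 11.8
Q_total = 80.0 kW

80.0


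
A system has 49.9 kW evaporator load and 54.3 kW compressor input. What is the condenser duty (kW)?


Q_cond = Q_evap + W
Q_cond = 49.9 + 54.3
Q_cond = 104.2 kW

104.2


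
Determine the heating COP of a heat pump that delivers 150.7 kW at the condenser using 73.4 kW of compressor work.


COP_hp = Q_cond / W
COP_hp = 150.7 / 73.4
COP_hp = 2.053

2.053


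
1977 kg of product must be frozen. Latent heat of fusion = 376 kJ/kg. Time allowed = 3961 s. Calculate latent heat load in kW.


Q_lat = m * h_fg / t
Q_lat = 1977 * 376 / 3961
Q_lat = 187.67 kW

187.67


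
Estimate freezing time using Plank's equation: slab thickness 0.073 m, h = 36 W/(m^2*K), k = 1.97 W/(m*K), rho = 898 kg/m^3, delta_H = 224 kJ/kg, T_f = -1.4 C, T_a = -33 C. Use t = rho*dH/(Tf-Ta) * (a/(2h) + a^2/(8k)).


dT = -1.4 - (-33) = 31.6 K
term1 = a/(2h) = 0.073/(2*36) = 0.001013888889
term2 = a^2/(8k) = 0.073^2/(8*1.97) = 0.0003381345178
t = rho*dH*1000/dT * (term1 + term2)
t = 898*224*1000/31.6 * (0.001013888889 + 0.0003381345178)
t = 8606 s

8606


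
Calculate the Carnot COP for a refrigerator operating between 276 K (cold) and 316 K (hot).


dT = 316 - 276 = 40 K
COP_carnot = T_cold / dT = 276 / 40
COP_carnot = 6.9

6.9


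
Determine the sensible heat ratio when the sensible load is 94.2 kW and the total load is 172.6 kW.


SHR = Q_sensible / Q_total
SHR = 94.2 / 172.6
SHR = 0.546

0.546


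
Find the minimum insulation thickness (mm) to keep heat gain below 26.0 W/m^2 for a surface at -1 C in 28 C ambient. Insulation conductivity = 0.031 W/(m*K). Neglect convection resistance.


dT = 28 - (-1) = 29 K
thickness = k * dT / q_max * 1000
thickness = 0.031 * 29 / 26.0 * 1000
thickness = 34.6 mm

34.6
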